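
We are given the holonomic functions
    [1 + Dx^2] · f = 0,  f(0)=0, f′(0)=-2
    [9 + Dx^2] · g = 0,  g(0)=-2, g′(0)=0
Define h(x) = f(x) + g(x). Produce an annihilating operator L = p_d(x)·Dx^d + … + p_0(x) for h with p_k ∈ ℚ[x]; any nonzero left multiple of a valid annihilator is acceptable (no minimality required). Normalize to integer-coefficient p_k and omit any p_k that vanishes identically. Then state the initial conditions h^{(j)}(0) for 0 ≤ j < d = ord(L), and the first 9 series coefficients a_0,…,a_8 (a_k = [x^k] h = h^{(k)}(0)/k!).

f: a_k = 0, -2, 0, 1/3, 0, -1/60, 0, 1/2520, 0, …
g: a_k = -2, 0, 9, 0, -27/4, 0, 81/40, 0, -729/2240, …
Sum ⇒ L₀ = lclm(L_f,L_g) in ℚ(x)⟨Dx⟩.
L = 9 + 10·Dx^2 + Dx^4  (order 4).
h: a_k = -2, -2, 9, 1/3, -27/4, -1/60, 81/40, 1/2520, -729/2240, …
ICs: h(0) = -2, h′(0) = -2, h′′(0) = 18, h′′′(0) = 2.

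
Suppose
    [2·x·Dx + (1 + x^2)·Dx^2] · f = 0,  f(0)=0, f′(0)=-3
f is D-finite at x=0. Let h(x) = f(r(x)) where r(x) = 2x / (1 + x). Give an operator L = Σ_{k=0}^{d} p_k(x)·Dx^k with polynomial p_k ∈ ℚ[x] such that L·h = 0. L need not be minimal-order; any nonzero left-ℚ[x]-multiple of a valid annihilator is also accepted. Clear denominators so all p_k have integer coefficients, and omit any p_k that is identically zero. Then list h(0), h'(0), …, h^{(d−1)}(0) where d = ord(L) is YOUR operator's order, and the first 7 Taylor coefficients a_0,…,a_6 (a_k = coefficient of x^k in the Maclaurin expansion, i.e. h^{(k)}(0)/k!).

L = (2 + 10·x)·Dx + (1 + 2·x + 5·x^2)·Dx^2  (order 2).
h: a_k = 0, -6, 6, 2, -18, 114/5, 22, …
ICs: h(0) = 0, h′(0) = -6.

f: a_k = 0, -3, 0, 1, 0, -3/5, 0, …
h₀=f(r): pull back L_f along r ⇒ L₀.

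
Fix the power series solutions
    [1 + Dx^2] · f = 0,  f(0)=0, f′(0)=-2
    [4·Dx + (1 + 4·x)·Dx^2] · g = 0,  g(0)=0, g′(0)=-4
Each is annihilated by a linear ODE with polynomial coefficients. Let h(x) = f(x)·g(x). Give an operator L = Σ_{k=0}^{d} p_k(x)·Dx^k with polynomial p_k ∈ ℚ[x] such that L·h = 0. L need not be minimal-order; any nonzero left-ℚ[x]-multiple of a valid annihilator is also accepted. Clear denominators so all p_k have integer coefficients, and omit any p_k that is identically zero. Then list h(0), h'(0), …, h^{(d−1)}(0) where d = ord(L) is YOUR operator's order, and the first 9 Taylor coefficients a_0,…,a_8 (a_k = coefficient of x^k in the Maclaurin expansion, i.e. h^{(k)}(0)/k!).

f: a_k = 0, -2, 0, 1/3, 0, -1/60, 0, 1/2520, 0, …
g: a_k = 0, -4, 8, -64/3, 64, -1024/5, 2048/3, -16384/7, 8192, …
Product ⇒ symmetric product L₀, ord ≤ 4.
L = (-147 - 144·x - 224·x^2 + 256·x^3 + 256·x^4) + (-56 - 160·x + 384·x^2 + 512·x^3)·Dx + (-150 - 160·x - 192·x^2 + 512·x^3 + 512·x^4)·Dx^2 + (-56 - 160·x + 384·x^2 + 512·x^3)·Dx^3 + (-3 - 16·x + 32·x^2 + 256·x^3 + 256·x^4)·Dx^4  (order 4).
h: a_k = 0, 0, 8, -16, 124/3, -376/3, 3623/9, -20162/15, 581267/126, …
ICs: h(0) = 0, h′(0) = 0, h′′(0) = 16, h′′′(0) = -96.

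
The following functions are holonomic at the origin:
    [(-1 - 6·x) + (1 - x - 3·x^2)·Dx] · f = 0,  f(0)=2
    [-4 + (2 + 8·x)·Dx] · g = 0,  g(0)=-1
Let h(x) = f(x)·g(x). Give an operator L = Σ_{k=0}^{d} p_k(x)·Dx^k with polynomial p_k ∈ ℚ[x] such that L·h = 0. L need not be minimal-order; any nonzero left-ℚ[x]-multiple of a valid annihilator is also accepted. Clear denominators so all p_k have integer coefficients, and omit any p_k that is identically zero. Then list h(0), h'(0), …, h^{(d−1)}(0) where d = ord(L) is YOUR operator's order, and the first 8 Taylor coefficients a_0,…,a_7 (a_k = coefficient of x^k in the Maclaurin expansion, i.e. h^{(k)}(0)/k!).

L = (3 + 8·x + 18·x^2) + (-1 - 3·x + 7·x^2 + 12·x^3)·Dx  (order 1).
h: a_k = -2, -6, -8, -34, -38, -196, -142, -1258, …
ICs: h(0) = -2.

f: a_k = 2, 2, 8, 14, 38, 80, 194, 434, …
g: a_k = -1, -2, 2, -4, 10, -28, 84, -264, …
h₀=f·g: eliminate ⇒ L₀, order ≤ 1·1.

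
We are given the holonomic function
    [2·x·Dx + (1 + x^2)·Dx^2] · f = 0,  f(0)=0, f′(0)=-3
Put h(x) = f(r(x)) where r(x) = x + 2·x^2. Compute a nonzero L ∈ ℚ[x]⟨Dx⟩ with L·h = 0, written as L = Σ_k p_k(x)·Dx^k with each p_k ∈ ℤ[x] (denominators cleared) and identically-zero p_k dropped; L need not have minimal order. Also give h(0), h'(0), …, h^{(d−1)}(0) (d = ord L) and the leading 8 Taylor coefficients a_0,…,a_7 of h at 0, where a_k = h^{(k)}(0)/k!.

f: a_k = 0, -3, 0, 1, 0, -3/5, 0, 3/7, …
Substitute x→r, Dx→(1/r')Dx; clear ⇒ L₀.
L = (-4 + 2·x + 16·x^2 + 48·x^3 + 48·x^4)·Dx + (1 + 4·x + x^2 + 8·x^3 + 20·x^4 + 16·x^5)·Dx^2  (order 2).
h: a_k = 0, -3, -6, 1, 6, 57/5, 2, -165/7, …
ICs: h(0) = 0, h′(0) = -3.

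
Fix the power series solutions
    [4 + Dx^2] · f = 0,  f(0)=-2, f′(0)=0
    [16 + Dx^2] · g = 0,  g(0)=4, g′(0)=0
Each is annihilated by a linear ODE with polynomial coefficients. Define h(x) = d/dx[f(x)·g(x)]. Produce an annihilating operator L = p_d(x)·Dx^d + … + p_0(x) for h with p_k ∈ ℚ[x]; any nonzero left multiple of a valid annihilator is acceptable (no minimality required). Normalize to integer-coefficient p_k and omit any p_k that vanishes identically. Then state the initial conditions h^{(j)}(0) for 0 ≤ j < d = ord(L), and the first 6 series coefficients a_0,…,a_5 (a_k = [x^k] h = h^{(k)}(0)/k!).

f: a_k = -2, 0, 4, 0, -4/3, 0, …
g: a_k = 4, 0, -32, 0, 128/3, 0, …
Sym-product of L_f,L_g gives L₀ (≤ ord 4).
h=h₀': d/dx-closure on L₀ ⇒ L.
L = 144 + 40·Dx^2 + Dx^4  (order 4).
h: a_k = 0, 160, 0, -2624/3, 0, 4672/3, …
ICs: h(0) = 0, h′(0) = 160, h′′(0) = 0, h′′′(0) = -5248.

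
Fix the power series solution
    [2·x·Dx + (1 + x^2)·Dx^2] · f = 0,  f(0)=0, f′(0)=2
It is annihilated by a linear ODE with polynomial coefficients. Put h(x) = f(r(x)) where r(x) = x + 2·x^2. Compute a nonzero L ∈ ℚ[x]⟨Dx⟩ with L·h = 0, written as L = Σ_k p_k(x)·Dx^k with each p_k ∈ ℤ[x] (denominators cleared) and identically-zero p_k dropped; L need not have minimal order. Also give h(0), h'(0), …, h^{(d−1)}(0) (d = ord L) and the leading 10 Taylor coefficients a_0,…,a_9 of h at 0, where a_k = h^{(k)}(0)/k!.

f: a_k = 0, 2, 0, -2/3, 0, 2/5, 0, -2/7, 0, 2/9, …
Change of var in L_f (x↦r) gives L₀.
L = (-4 + 2·x + 16·x^2 + 48·x^3 + 48·x^4)·Dx + (1 + 4·x + x^2 + 8·x^3 + 20·x^4 + 16·x^5)·Dx^2  (order 2).
h: a_k = 0, 2, 4, -2/3, -4, -38/5, -4/3, 110/7, 28, 74/9, …
ICs: h(0) = 0, h′(0) = 2.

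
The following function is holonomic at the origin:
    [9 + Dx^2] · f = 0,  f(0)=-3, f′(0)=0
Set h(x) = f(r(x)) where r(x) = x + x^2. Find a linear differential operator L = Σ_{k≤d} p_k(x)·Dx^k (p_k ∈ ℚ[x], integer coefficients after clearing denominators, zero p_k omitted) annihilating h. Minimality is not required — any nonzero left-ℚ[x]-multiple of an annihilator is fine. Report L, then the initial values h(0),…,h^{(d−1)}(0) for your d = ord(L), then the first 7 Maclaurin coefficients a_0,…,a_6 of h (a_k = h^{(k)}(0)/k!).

L = (9 + 54·x + 108·x^2 + 72·x^3) - 2·Dx + (1 + 2·x)·Dx^2  (order 2).
h: a_k = -3, 0, 27/2, 27, 27/8, -81/2, -4617/80, …
ICs: h(0) = -3, h′(0) = 0.

f: a_k = -3, 0, 27/2, 0, -81/8, 0, 243/80, …
h₀=f(r): pull back L_f along r ⇒ L₀.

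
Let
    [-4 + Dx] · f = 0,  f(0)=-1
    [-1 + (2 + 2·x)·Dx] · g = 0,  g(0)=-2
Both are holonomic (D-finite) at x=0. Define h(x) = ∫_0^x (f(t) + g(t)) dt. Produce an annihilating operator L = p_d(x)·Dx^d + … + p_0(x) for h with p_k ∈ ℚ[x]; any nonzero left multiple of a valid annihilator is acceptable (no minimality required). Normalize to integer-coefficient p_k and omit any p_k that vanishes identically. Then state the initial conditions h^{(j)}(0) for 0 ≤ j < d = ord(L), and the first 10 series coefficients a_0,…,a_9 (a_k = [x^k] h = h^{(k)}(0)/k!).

f: a_k = -1, -4, -8, -32/3, -32/3, -128/15, -256/45, -1024/315, -512/315, -2048/2835, …
g: a_k = -2, -1, 1/4, -1/8, 5/64, -7/128, 21/512, -33/1024, 429/16384, -715/32768, …
Sum ⇒ L₀ = lclm(L_f,L_g) in ℚ(x)⟨Dx⟩.
h=∫h₀ ⇒ L = L₀·Dx.
L = (36 + 32·x)·Dx + (-65 - 128·x - 64·x^2)·Dx^2 + (14 + 30·x + 16·x^2)·Dx^3  (order 3).
h: a_k = 0, -3, -5/2, -31/12, -259/96, -2033/960, -16489/11520, -130127/161280, -1058971/2580480, -8253473/46448640, …
ICs: h(0) = 0, h′(0) = -3, h′′(0) = -5.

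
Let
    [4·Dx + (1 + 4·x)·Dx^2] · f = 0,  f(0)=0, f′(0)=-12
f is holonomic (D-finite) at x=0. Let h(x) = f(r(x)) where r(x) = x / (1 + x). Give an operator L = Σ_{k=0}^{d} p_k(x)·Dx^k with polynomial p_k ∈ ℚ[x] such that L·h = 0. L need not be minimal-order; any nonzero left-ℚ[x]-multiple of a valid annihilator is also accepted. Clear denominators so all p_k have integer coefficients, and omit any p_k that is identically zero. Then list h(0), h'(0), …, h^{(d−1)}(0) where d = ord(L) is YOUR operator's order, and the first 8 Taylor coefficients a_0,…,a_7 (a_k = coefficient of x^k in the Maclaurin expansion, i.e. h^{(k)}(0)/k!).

L = (6 + 10·x)·Dx + (1 + 6·x + 5·x^2)·Dx^2  (order 2).
h: a_k = 0, -12, 36, -124, 468, -9372/5, 7812, -234372/7, …
ICs: h(0) = 0, h′(0) = -12.

f: a_k = 0, -12, 24, -64, 192, -3072/5, 2048, -49152/7, …
f∘r: x↦r, Dx↦Dx/r' in L_f ⇒ L₀.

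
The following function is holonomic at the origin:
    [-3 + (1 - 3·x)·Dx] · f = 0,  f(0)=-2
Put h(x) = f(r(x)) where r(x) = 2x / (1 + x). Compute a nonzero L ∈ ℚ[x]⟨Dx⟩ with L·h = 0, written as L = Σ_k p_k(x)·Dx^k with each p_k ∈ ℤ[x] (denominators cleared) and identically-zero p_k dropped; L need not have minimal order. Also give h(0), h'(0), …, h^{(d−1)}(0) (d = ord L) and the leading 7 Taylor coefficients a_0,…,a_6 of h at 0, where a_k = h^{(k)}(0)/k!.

L = 6 + (-1 + 4·x + 5·x^2)·Dx  (order 1).
h: a_k = -2, -12, -60, -300, -1500, -7500, -37500, …
ICs: h(0) = -2.

f: a_k = -2, -6, -18, -54, -162, -486, -1458, …
f∘r: x↦r, Dx↦Dx/r' in L_f ⇒ L₀.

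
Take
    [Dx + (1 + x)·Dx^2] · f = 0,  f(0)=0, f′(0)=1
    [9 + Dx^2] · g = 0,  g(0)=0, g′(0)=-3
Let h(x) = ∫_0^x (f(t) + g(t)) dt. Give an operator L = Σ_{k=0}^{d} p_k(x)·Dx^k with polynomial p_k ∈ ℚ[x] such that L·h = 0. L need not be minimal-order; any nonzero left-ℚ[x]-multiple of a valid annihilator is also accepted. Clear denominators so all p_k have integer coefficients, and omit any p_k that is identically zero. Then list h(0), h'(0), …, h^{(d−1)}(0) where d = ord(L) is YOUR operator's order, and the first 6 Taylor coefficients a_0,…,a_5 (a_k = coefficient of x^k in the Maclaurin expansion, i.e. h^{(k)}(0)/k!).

f: a_k = 0, 1, -1/2, 1/3, -1/4, 1/5, …
g: a_k = 0, -3, 0, 9/2, 0, -81/40, …
Weyl lclm of L_f,L_g ⇒ L₀ (ord ≤ 4).
h=∫h₀ ⇒ L = L₀·Dx.
L = (135 + 162·x + 81·x^2)·Dx^2 + (99 + 261·x + 243·x^2 + 81·x^3)·Dx^3 + (15 + 18·x + 9·x^2)·Dx^4 + (11 + 29·x + 27·x^2 + 9·x^3)·Dx^5  (order 5).
h: a_k = 0, 0, -1, -1/6, 29/24, -1/20, …
ICs: h(0) = 0, h′(0) = 0, h′′(0) = -2, h′′′(0) = -1, h′′′′(0) = 29.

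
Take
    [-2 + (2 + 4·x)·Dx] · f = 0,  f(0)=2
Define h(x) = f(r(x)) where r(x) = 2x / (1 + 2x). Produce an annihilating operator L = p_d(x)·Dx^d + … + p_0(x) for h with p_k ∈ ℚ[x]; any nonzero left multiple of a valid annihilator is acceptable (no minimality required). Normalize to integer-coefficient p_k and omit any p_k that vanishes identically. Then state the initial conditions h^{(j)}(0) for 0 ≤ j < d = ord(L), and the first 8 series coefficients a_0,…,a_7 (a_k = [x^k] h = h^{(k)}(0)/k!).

f: a_k = 2, 2, -1, 1, -5/4, 7/4, -21/8, 33/8, …
f∘r: x↦r, Dx↦Dx/r' in L_f ⇒ L₀.
L = -2 + (1 + 8·x + 12·x^2)·Dx  (order 1).
h: a_k = 2, 4, -12, 40, -148, 600, -2616, 12048, …
ICs: h(0) = 2.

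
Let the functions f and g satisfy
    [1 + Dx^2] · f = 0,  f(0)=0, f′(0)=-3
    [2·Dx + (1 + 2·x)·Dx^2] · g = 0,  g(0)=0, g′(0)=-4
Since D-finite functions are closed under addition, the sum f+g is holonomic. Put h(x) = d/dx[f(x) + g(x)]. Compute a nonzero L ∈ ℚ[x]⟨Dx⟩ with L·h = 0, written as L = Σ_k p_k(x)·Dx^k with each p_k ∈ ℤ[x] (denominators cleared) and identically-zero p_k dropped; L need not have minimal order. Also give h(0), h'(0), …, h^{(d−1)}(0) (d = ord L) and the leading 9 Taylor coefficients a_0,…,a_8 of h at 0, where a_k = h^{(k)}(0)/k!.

L = (50 + 8·x + 8·x^2) + (9 + 22·x + 12·x^2 + 8·x^3)·Dx + (50 + 8·x + 8·x^2)·Dx^2 + (9 + 22·x + 12·x^2 + 8·x^3)·Dx^3  (order 3).
h: a_k = -7, 8, -29/2, 32, -513/8, 128, -61439/240, 512, -13762561/13440, …
ICs: h(0) = -7, h′(0) = 8, h′′(0) = -29.

f: a_k = 0, -3, 0, 1/2, 0, -1/40, 0, 1/1680, 0, …
g: a_k = 0, -4, 4, -16/3, 8, -64/5, 64/3, -256/7, 64, …
L₀ := lclm(L_f,L_g); ord L₀ ≤ 2+2.
h=h₀': d/dx-closure on L₀ ⇒ L.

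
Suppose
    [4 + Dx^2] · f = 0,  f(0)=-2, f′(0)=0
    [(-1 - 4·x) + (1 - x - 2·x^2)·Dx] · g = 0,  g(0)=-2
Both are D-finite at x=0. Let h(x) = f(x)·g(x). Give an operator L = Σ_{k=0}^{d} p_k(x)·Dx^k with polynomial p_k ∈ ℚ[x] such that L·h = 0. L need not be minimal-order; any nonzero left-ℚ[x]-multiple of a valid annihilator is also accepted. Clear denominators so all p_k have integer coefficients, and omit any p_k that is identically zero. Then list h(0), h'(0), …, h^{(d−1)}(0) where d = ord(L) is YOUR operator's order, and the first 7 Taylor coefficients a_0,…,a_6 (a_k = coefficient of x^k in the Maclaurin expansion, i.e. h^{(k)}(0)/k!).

L = (4·x + 8·x^2) + (2 + 8·x)·Dx + (-1 + x + 2·x^2)·Dx^2  (order 2).
h: a_k = 4, 4, 4, 12, 68/3, 140/3, 4124/45, …
ICs: h(0) = 4, h′(0) = 4.

f: a_k = -2, 0, 4, 0, -4/3, 0, 8/45, …
g: a_k = -2, -2, -6, -10, -22, -42, -86, …
f·g: L₀ = L_f ⊗_s L_g, ord ≤ 2·1.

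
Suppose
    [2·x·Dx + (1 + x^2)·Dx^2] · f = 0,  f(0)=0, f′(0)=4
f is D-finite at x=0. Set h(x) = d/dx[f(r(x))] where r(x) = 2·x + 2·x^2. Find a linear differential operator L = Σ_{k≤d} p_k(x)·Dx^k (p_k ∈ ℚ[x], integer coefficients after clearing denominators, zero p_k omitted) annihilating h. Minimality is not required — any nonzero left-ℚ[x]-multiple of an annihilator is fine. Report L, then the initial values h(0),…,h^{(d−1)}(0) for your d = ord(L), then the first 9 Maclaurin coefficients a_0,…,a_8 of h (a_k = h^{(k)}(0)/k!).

f: a_k = 0, 4, 0, -4/3, 0, 4/5, 0, -4/7, 0, …
L₀ from L_f via x↦r, Dx↦r'^{-1}Dx.
Derive L from L₀ (diff closure).
L = (-2 + 8·x + 32·x^2 + 48·x^3 + 24·x^4) + (1 + 2·x + 4·x^2 + 16·x^3 + 20·x^4 + 8·x^5)·Dx  (order 1).
h: a_k = 8, 16, -32, -128, -32, 704, 1280, -2048, -10624, …
ICs: h(0) = 8.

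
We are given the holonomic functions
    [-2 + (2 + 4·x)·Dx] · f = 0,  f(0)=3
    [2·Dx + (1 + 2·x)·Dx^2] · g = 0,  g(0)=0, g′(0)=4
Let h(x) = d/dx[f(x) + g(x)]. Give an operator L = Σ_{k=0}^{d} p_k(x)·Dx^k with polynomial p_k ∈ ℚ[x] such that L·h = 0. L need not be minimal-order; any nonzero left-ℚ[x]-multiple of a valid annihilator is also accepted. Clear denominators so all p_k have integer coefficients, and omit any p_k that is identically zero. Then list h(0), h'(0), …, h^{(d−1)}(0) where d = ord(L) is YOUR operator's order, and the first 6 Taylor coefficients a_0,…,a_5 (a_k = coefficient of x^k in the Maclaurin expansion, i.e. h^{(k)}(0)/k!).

f: a_k = 3, 3, -3/2, 3/2, -15/8, 21/8, …
g: a_k = 0, 4, -4, 16/3, -8, 64/5, …
L₀ := lclm(L_f,L_g); ord L₀ ≤ 1+2.
h=h₀': d/dx-closure on L₀ ⇒ L.
L = 2 + (5 + 10·x)·Dx + (1 + 4·x + 4·x^2)·Dx^2  (order 2).
h: a_k = 7, -11, 41/2, -79/2, 617/8, -1213/8, …
ICs: h(0) = 7, h′(0) = -11.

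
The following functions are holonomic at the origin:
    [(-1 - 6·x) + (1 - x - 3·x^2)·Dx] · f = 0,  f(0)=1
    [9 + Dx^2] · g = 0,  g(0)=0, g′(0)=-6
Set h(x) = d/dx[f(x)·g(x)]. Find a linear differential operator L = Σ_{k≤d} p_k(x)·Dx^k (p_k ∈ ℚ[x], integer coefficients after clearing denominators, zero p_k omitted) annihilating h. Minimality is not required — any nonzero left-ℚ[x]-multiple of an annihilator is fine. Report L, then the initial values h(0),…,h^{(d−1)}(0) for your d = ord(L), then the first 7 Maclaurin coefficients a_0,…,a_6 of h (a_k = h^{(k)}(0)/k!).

L = (-15 - 54·x - 135·x^2 + 162·x^3 + 243·x^4) + (6·x + 54·x^2 + 108·x^3)·Dx + (1 - 4·x - 9·x^2 + 18·x^3 + 27·x^4)·Dx^2  (order 2).
h: a_k = -6, -12, -45, -132, -1641/4, -10863/10, -119373/40, …
ICs: h(0) = -6, h′(0) = -12.

f: a_k = 1, 1, 4, 7, 19, 40, 97, …
g: a_k = 0, -6, 0, 9, 0, -81/20, 0, …
Sym-product of L_f,L_g gives L₀ (≤ ord 2).
Derive L from L₀ (diff closure).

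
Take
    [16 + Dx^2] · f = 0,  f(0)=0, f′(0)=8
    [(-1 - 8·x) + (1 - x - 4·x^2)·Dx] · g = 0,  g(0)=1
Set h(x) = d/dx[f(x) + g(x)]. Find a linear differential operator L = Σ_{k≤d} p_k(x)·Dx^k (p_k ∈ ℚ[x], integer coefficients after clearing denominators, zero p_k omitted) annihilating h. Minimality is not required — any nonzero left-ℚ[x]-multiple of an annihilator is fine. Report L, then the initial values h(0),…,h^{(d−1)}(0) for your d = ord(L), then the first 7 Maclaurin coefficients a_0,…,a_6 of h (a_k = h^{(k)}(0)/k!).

L = (6848 + 35072·x + 150784·x^2 + 87040·x^3 + 204800·x^4 + 147456·x^5 + 196608·x^6) + (-560 - 4048·x + 5184·x^2 + 13952·x^3 + 2560·x^4 + 18432·x^5 + 57344·x^6 + 65536·x^7)·Dx + (428 + 2192·x + 9424·x^2 + 5440·x^3 + 12800·x^4 + 9216·x^5 + 12288·x^6)·Dx^2 + (-35 - 253·x + 324·x^2 + 872·x^3 + 160·x^4 + 1152·x^5 + 3584·x^6 + 4096·x^7)·Dx^3  (order 3).
h: a_k = 9, 10, -37, 116, 1231/3, 1086, 136867/45, …
ICs: h(0) = 9, h′(0) = 10, h′′(0) = -74.

f: a_k = 0, 8, 0, -64/3, 0, 256/15, 0, …
g: a_k = 1, 1, 5, 9, 29, 65, 181, …
L₀ := lclm(L_f,L_g); ord L₀ ≤ 2+1.
h₀' ⇒ L via d/dx closure of L₀.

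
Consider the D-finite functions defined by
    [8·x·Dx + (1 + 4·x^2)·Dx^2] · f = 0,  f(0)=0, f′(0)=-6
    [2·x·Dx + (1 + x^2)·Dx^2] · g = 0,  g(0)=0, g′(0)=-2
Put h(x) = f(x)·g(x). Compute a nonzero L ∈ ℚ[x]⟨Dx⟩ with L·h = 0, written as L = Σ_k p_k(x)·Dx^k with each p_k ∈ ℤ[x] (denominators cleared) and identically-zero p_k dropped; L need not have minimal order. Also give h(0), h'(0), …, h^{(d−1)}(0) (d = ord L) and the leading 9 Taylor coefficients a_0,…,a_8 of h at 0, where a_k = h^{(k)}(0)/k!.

L = (-96·x - 800·x^3 - 1024·x^5 + 640·x^7 + 1536·x^9)·Dx + (-20 - 412·x^2 - 1440·x^4 - 896·x^6 + 2240·x^8 + 2304·x^10)·Dx^2 + (-40·x - 280·x^3 - 480·x^5 + 272·x^7 + 1280·x^9 + 768·x^11)·Dx^3 + (-1 - 10·x^2 - 29·x^4 + 116·x^8 + 160·x^10 + 64·x^12)·Dx^4  (order 4).
h: a_k = 0, 0, 12, 0, -20, 0, 692/15, 0, -892/7, …
ICs: h(0) = 0, h′(0) = 0, h′′(0) = 24, h′′′(0) = 0.

f: a_k = 0, -6, 0, 8, 0, -96/5, 0, 384/7, 0, …
g: a_k = 0, -2, 0, 2/3, 0, -2/5, 0, 2/7, 0, …
L₀ := L_f ⊗_s L_g (sym. prod.), ord ≤ 4.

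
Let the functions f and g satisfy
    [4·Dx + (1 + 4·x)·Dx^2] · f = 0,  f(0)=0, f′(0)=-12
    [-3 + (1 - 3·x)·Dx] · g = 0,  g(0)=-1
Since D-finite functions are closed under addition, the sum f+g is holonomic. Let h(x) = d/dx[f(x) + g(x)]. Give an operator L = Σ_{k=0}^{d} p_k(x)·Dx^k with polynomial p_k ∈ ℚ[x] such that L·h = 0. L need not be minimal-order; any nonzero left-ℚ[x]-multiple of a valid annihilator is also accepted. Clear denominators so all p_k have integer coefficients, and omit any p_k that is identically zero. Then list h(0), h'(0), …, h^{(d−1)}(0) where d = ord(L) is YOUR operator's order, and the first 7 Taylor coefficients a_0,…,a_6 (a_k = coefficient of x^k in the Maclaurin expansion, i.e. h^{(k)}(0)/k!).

f: a_k = 0, -12, 24, -64, 192, -3072/5, 2048, …
g: a_k = -1, -3, -9, -27, -81, -243, -729, …
Weyl lclm of L_f,L_g ⇒ L₀ (ord ≤ 3).
h₀' ⇒ L via d/dx closure of L₀.
L = (-204 - 144·x) + (-11 - 312·x - 288·x^2)·Dx + (5 + 11·x - 54·x^2 - 72·x^3)·Dx^2  (order 2).
h: a_k = -15, 30, -273, 444, -4287, 7914, -64461, …
ICs: h(0) = -15, h′(0) = 30.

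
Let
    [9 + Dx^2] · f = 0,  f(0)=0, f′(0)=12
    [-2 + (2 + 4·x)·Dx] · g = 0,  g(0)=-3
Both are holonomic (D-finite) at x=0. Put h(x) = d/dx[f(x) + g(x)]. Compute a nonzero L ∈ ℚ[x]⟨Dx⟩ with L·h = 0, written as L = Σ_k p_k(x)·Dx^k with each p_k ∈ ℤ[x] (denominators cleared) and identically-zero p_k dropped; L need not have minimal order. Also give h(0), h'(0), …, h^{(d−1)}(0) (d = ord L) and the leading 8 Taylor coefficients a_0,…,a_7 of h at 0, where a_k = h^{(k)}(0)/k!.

f: a_k = 0, 12, 0, -18, 0, 81/10, 0, -243/140, …
g: a_k = -3, -3, 3/2, -3/2, 15/8, -21/8, 63/16, -99/16, …
h₀=f+g: left-lcm gives L₀, ord ≤ 3.
h₀' ⇒ L via d/dx closure of L₀.
L = (-18 - 27·x - 27·x^2) + (-9 - 45·x - 81·x^2 - 54·x^3)·Dx + (-2 - 3·x - 3·x^2)·Dx^2 + (-1 - 5·x - 9·x^2 - 6·x^3)·Dx^3  (order 3).
h: a_k = 9, 3, -117/2, 15/2, 219/8, 189/8, -4437/80, 1287/16, …
ICs: h(0) = 9, h′(0) = 3, h′′(0) = -117.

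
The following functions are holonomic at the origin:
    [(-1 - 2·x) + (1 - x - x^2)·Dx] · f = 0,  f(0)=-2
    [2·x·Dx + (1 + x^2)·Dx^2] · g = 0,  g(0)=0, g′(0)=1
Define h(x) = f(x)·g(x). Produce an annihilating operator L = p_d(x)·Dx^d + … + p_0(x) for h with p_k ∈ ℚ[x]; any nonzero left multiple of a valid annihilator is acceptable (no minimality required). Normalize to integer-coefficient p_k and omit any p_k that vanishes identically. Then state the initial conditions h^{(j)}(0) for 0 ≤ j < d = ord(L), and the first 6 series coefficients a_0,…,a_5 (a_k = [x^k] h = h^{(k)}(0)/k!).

f: a_k = -2, -2, -4, -6, -10, -16, …
g: a_k = 0, 1, 0, -1/3, 0, 1/5, …
h₀=f·g: eliminate ⇒ L₀, order ≤ 1·2.
L = (2 + 2·x + 6·x^2) + (2 + 2·x + 4·x^2 + 6·x^3)·Dx + (-1 + x + x^3 + x^4)·Dx^2  (order 2).
h: a_k = 0, -2, -2, -10/3, -16/3, -136/15, …
ICs: h(0) = 0, h′(0) = -2.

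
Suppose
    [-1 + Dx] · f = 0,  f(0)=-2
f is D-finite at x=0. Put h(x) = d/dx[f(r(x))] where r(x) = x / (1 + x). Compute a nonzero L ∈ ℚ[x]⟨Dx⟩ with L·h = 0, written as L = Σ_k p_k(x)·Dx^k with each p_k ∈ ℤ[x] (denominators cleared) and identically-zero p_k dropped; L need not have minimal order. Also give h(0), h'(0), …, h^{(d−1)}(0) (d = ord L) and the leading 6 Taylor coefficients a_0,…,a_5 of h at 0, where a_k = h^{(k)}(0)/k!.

L = (-1 - 2·x) + (-1 - 2·x - x^2)·Dx  (order 1).
h: a_k = -2, 2, -1, -1/3, 19/12, -151/60, …
ICs: h(0) = -2.

f: a_k = -2, -2, -1, -1/3, -1/12, -1/60, …
f∘r: x↦r, Dx↦Dx/r' in L_f ⇒ L₀.
h=h₀': d/dx-closure on L₀ ⇒ L.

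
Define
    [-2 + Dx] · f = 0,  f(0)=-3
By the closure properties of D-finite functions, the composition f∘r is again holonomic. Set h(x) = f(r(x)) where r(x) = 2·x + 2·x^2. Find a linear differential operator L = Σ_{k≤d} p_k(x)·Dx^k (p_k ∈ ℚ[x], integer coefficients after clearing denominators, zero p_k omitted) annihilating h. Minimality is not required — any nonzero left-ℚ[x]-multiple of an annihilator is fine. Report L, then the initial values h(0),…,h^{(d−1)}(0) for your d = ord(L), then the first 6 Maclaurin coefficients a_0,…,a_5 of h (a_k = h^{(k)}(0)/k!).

f: a_k = -3, -6, -6, -4, -2, -4/5, …
L₀ from L_f via x↦r, Dx↦r'^{-1}Dx.
L = (-4 - 8·x) + Dx  (order 1).
h: a_k = -3, -12, -36, -80, -152, -1248/5, …
ICs: h(0) = -3.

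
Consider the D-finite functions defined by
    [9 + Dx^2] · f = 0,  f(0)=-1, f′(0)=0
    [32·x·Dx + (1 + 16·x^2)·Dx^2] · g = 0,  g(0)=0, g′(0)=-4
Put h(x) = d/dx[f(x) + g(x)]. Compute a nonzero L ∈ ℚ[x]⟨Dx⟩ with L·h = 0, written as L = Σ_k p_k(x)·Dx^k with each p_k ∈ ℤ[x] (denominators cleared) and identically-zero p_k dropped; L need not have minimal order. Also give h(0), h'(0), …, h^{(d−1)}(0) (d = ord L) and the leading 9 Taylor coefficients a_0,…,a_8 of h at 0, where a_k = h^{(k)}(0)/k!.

L = (-52704·x + 967680·x^3 + 663552·x^5) + (-207 + 13104·x^2 + 283392·x^4 + 331776·x^6)·Dx + (-5856·x + 107520·x^3 + 73728·x^5)·Dx^2 + (-23 + 1456·x^2 + 31488·x^4 + 36864·x^6)·Dx^3  (order 3).
h: a_k = -4, 9, 64, -27/2, -1024, 243/40, 16384, -729/560, -262144, …
ICs: h(0) = -4, h′(0) = 9, h′′(0) = 128.

f: a_k = -1, 0, 9/2, 0, -27/8, 0, 81/80, 0, -729/4480, …
g: a_k = 0, -4, 0, 64/3, 0, -1024/5, 0, 16384/7, 0, …
f+g: L₀ = lclm(L_f,L_g), ord ≤ 2+2.
h=h₀': d/dx-closure on L₀ ⇒ L.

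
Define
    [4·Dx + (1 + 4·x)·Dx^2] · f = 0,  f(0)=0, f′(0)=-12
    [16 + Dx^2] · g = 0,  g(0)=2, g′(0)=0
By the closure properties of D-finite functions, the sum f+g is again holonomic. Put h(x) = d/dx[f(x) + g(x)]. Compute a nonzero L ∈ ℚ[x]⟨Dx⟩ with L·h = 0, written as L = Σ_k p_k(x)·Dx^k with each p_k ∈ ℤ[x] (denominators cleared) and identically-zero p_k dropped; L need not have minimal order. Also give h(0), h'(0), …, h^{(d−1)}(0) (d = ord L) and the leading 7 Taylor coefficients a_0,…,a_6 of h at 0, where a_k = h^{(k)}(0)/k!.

L = (448 + 512·x + 1024·x^2) + (48 + 320·x + 768·x^2 + 1024·x^3)·Dx + (28 + 32·x + 64·x^2)·Dx^2 + (3 + 20·x + 48·x^2 + 64·x^3)·Dx^3  (order 3).
h: a_k = -12, 16, -192, 2560/3, -3072, 183296/15, -49152, …
ICs: h(0) = -12, h′(0) = 16, h′′(0) = -384.

f: a_k = 0, -12, 24, -64, 192, -3072/5, 2048, …
g: a_k = 2, 0, -16, 0, 64/3, 0, -512/45, …
Sum ⇒ L₀ = lclm(L_f,L_g) in ℚ(x)⟨Dx⟩.
h=h₀': d/dx-closure on L₀ ⇒ L.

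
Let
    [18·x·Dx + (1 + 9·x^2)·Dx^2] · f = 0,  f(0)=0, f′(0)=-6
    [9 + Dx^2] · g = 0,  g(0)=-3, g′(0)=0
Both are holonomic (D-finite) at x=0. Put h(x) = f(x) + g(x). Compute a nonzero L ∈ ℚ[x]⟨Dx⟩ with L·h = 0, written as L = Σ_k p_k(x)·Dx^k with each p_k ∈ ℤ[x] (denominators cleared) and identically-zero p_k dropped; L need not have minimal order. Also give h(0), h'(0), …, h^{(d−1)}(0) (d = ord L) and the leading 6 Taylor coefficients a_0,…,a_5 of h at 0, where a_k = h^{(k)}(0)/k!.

L = (-1782·x + 20412·x^3 + 13122·x^5)·Dx + (-9 + 567·x^2 + 6561·x^4 + 6561·x^6)·Dx^2 + (-198·x + 2268·x^3 + 1458·x^5)·Dx^3 + (-1 + 63·x^2 + 729·x^4 + 729·x^6)·Dx^4  (order 4).
h: a_k = -3, -6, 27/2, 18, -81/8, -486/5, …
ICs: h(0) = -3, h′(0) = -6, h′′(0) = 27, h′′′(0) = 108.

f: a_k = 0, -6, 0, 18, 0, -486/5, …
g: a_k = -3, 0, 27/2, 0, -81/8, 0, …
Sum ⇒ L₀ = lclm(L_f,L_g) in ℚ(x)⟨Dx⟩.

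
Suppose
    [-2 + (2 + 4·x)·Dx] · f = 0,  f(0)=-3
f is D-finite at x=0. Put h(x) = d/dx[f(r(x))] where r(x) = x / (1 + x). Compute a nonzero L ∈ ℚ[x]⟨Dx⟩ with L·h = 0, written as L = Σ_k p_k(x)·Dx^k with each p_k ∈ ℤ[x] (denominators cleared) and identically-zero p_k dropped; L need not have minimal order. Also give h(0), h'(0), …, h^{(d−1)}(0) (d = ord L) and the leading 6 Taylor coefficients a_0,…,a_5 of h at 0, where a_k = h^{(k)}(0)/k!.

L = (-3 - 6·x) + (-1 - 4·x - 3·x^2)·Dx  (order 1).
h: a_k = -3, 9, -45/2, 111/2, -1125/8, 2943/8, …
ICs: h(0) = -3.

f: a_k = -3, -3, 3/2, -3/2, 15/8, -21/8, …
h₀=f(r): pull back L_f along r ⇒ L₀.
Derive L from L₀ (diff closure).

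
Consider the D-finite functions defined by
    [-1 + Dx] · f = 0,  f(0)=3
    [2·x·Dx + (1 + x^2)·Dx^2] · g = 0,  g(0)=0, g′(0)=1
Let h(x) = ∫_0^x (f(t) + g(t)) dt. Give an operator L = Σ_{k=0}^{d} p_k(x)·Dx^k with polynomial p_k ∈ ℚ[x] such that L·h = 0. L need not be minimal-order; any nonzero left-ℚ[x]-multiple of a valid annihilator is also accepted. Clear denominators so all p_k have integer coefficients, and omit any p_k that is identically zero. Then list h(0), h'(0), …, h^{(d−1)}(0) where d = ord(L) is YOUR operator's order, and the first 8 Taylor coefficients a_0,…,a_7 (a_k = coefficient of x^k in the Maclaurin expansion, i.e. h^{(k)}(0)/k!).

f: a_k = 3, 3, 3/2, 1/2, 1/8, 1/40, 1/240, 1/1680, …
g: a_k = 0, 1, 0, -1/3, 0, 1/5, 0, -1/7, …
Sum ⇒ L₀ = lclm(L_f,L_g) in ℚ(x)⟨Dx⟩.
∫: right-multiply L₀ by Dx.
L = (2 - 4·x - 2·x^2)·Dx^2 + (-3 + 3·x + x^2 - x^3)·Dx^3 + (1 + x + x^2 + x^3)·Dx^4  (order 4).
h: a_k = 0, 3, 2, 1/2, 1/24, 1/40, 3/80, 1/1680, …
ICs: h(0) = 0, h′(0) = 3, h′′(0) = 4, h′′′(0) = 3.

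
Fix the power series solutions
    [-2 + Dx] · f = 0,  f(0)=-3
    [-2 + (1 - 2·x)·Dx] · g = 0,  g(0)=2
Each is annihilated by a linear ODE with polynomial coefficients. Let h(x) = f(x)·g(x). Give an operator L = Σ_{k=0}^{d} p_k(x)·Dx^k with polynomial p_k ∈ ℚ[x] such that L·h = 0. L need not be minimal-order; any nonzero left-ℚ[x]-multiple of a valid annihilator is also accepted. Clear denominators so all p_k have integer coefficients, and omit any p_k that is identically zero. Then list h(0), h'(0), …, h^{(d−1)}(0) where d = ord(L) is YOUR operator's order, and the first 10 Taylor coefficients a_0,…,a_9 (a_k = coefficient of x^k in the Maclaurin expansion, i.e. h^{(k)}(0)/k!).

L = (4 - 4·x) + (-1 + 2·x)·Dx  (order 1).
h: a_k = -6, -24, -60, -128, -260, -2608/5, -15656/15, -43840/21, -438404/105, -1578256/189, …
ICs: h(0) = -6.

f: a_k = -3, -6, -6, -4, -2, -4/5, -4/15, -8/105, -2/105, -4/945, …
g: a_k = 2, 4, 8, 16, 32, 64, 128, 256, 512, 1024, …
h₀=f·g: eliminate ⇒ L₀, order ≤ 1·1.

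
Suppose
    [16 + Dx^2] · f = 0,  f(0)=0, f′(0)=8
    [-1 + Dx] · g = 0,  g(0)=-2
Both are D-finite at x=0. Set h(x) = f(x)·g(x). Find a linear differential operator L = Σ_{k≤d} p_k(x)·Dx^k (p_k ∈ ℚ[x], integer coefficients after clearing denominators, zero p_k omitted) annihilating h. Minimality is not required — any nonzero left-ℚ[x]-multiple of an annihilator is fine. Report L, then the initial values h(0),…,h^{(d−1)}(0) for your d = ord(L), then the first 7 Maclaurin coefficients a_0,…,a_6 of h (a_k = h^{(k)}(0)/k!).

f: a_k = 0, 8, 0, -64/3, 0, 256/15, 0, …
g: a_k = -2, -2, -1, -1/3, -1/12, -1/60, -1/360, …
f·g: L₀ = L_f ⊗_s L_g, ord ≤ 2·1.
L = 17 - 2·Dx + Dx^2  (order 2).
h: a_k = 0, -16, -16, 104/3, 40, -202/15, -1222/45, …
ICs: h(0) = 0, h′(0) = -16.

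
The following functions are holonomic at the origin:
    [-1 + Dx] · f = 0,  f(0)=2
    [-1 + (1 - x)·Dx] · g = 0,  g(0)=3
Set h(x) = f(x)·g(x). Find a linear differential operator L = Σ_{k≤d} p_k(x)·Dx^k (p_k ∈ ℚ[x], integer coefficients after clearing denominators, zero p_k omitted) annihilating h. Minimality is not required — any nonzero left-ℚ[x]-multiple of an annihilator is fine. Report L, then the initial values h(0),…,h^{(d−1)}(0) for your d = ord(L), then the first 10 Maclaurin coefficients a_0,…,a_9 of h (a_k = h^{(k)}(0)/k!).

f: a_k = 2, 2, 1, 1/3, 1/12, 1/60, 1/360, 1/2520, 1/20160, 1/181440, …
g: a_k = 3, 3, 3, 3, 3, 3, 3, 3, 3, 3, …
Product ⇒ symmetric product L₀, ord ≤ 1.
L = (2 - x) + (-1 + x)·Dx  (order 1).
h: a_k = 6, 12, 15, 16, 65/4, 163/10, 1957/120, 685/42, 109601/6720, 98641/6048, …
ICs: h(0) = 6.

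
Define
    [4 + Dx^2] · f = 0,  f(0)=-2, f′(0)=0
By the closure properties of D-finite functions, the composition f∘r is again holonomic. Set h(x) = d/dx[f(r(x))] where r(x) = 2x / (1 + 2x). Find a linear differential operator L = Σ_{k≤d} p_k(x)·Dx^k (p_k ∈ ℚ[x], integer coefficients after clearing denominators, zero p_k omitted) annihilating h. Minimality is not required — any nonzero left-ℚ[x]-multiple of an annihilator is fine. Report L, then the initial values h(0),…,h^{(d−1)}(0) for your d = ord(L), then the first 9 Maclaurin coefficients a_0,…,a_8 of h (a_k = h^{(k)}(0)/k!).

L = (40 + 96·x + 96·x^2) + (12 + 72·x + 144·x^2 + 96·x^3)·Dx + (1 + 8·x + 24·x^2 + 32·x^3 + 16·x^4)·Dx^2  (order 2).
h: a_k = 0, 32, -192, 2048/3, -5120/3, 39424/15, 7168/5, -9641984/315, 5292032/35, …
ICs: h(0) = 0, h′(0) = 32.

f: a_k = -2, 0, 4, 0, -4/3, 0, 8/45, 0, -4/315, …
L₀ from L_f via x↦r, Dx↦r'^{-1}Dx.
h=h₀': d/dx-closure on L₀ ⇒ L.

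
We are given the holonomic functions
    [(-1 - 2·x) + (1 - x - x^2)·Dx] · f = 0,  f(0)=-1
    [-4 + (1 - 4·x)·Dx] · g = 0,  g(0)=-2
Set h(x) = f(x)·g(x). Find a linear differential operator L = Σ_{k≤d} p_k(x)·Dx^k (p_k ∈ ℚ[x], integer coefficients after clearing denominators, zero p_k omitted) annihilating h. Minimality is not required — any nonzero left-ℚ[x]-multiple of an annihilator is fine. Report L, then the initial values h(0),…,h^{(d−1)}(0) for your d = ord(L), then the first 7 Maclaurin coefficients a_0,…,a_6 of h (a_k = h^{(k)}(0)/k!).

L = (-5 + 6·x + 12·x^2) + (1 - 5·x + 3·x^2 + 4·x^3)·Dx  (order 1).
h: a_k = 2, 10, 44, 182, 738, 2968, 11898, …
ICs: h(0) = 2.

f: a_k = -1, -1, -2, -3, -5, -8, -13, …
g: a_k = -2, -8, -32, -128, -512, -2048, -8192, …
Product ⇒ symmetric product L₀, ord ≤ 1.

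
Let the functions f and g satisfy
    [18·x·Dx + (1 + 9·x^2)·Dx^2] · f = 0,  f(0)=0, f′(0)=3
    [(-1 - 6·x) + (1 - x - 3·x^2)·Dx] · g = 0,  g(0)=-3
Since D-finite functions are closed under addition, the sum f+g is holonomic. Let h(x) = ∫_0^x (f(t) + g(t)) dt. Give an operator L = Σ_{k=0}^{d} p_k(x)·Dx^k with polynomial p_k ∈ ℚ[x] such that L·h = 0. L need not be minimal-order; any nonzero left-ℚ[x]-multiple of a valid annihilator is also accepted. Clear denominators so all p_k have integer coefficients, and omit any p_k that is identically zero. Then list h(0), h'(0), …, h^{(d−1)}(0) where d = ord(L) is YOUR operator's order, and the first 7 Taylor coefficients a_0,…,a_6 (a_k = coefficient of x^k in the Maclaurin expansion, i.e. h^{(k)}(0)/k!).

L = (72 - 288·x - 4428·x^2 - 9720·x^3 - 33534·x^4 - 13122·x^6)·Dx^2 + (-30 - 180·x - 144·x^2 - 1728·x^3 - 9153·x^4 - 23814·x^5 - 2187·x^6 - 13122·x^7)·Dx^3 + (4 + 14·x + 114·x^2 - 36·x^3 + 459·x^4 - 1539·x^5 - 2430·x^6 - 729·x^7 - 2187·x^8)·Dx^4  (order 4).
h: a_k = 0, -3, 0, -4, -15/2, -57/5, -119/10, …
ICs: h(0) = 0, h′(0) = -3, h′′(0) = 0, h′′′(0) = -24.

f: a_k = 0, 3, 0, -9, 0, 243/5, 0, …
g: a_k = -3, -3, -12, -21, -57, -120, -291, …
Sum ⇒ L₀ = lclm(L_f,L_g) in ℚ(x)⟨Dx⟩.
∫: right-multiply L₀ by Dx.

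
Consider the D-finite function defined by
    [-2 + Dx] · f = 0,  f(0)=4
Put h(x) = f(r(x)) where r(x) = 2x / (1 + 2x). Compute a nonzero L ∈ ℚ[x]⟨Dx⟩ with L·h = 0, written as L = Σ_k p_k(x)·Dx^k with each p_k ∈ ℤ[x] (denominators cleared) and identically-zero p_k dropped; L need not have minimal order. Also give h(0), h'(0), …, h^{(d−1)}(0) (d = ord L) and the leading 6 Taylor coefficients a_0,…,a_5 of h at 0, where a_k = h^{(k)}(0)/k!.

L = -4 + (1 + 4·x + 4·x^2)·Dx  (order 1).
h: a_k = 4, 16, 0, -64/3, 128/3, -256/5, …
ICs: h(0) = 4.

f: a_k = 4, 8, 8, 16/3, 8/3, 16/15, …
L₀ from L_f via x↦r, Dx↦r'^{-1}Dx.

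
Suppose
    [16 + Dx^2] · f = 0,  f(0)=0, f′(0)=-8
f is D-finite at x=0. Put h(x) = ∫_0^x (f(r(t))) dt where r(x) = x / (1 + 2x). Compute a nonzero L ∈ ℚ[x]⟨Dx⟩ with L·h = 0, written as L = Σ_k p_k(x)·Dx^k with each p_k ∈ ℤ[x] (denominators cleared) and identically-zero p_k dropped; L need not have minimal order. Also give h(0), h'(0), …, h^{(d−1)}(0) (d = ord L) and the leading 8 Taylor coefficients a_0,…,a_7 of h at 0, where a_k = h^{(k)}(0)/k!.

f: a_k = 0, -8, 0, 64/3, 0, -256/15, 0, 2048/315, …
f∘r: x↦r, Dx↦Dx/r' in L_f ⇒ L₀.
∫: right-multiply L₀ by Dx.
L = 16·Dx + (4 + 24·x + 48·x^2 + 32·x^3)·Dx^2 + (1 + 8·x + 24·x^2 + 32·x^3 + 16·x^4)·Dx^3  (order 3).
h: a_k = 0, 0, -4, 16/3, -8/3, -64/5, 2752/45, -1280/7, …
ICs: h(0) = 0, h′(0) = 0, h′′(0) = -8.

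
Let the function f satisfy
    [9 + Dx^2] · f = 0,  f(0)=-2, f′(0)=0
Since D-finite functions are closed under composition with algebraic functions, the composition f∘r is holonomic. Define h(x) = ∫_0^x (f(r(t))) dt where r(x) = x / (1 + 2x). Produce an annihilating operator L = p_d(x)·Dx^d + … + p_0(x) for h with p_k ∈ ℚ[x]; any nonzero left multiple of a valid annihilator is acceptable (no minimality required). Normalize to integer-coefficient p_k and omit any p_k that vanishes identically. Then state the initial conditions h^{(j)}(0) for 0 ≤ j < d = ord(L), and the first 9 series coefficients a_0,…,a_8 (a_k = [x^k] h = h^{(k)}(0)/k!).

L = 9·Dx + (4 + 24·x + 48·x^2 + 32·x^3)·Dx^2 + (1 + 8·x + 24·x^2 + 32·x^3 + 16·x^4)·Dx^3  (order 3).
h: a_k = 0, -2, 0, 3, -9, 81/4, -39, 2583/40, -6723/80, …
ICs: h(0) = 0, h′(0) = -2, h′′(0) = 0.

f: a_k = -2, 0, 9, 0, -27/4, 0, 81/40, 0, -729/2240, …
L₀ from L_f via x↦r, Dx↦r'^{-1}Dx.
Integrate: L := L₀·Dx.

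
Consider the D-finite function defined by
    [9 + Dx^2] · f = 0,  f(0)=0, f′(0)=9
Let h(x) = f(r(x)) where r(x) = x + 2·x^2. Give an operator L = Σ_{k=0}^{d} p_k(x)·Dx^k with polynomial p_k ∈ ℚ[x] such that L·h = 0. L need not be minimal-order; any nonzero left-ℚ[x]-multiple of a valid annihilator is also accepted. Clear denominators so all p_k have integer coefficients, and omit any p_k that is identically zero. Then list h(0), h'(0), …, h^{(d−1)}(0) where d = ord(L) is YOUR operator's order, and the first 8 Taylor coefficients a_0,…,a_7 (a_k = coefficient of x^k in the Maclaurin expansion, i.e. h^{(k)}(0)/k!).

L = (9 + 108·x + 432·x^2 + 576·x^3) - 4·Dx + (1 + 4·x)·Dx^2  (order 2).
h: a_k = 0, 9, 18, -27/2, -81, -6237/40, -189/4, 135351/560, …
ICs: h(0) = 0, h′(0) = 9.

f: a_k = 0, 9, 0, -27/2, 0, 243/40, 0, -729/560, …
h₀=f(r): pull back L_f along r ⇒ L₀.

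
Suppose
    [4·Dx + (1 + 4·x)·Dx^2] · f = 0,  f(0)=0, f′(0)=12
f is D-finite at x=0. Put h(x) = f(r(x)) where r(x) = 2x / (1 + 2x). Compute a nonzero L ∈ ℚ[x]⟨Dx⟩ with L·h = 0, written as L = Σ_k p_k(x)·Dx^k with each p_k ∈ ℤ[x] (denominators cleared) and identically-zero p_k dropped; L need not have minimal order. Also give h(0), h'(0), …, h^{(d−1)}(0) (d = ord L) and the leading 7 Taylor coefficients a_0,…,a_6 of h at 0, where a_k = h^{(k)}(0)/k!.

f: a_k = 0, 12, -24, 64, -192, 3072/5, -2048, …
Substitute x→r, Dx→(1/r')Dx; clear ⇒ L₀.
L = (12 + 40·x)·Dx + (1 + 12·x + 20·x^2)·Dx^2  (order 2).
h: a_k = 0, 24, -144, 992, -7488, 299904/5, -499968, …
ICs: h(0) = 0, h′(0) = 24.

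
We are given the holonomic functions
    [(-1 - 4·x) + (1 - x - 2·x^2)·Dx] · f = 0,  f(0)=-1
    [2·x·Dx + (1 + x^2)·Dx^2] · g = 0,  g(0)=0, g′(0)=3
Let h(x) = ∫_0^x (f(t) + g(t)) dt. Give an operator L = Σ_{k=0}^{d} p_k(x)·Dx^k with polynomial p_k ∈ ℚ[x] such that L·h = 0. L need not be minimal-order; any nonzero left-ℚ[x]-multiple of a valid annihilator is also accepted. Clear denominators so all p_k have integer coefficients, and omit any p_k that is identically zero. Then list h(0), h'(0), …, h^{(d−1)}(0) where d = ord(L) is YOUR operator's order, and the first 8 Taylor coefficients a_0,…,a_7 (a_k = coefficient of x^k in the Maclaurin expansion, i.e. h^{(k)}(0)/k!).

L = (-6 + 24·x + 162·x^2 + 240·x^3 + 384·x^4 + 48·x^6)·Dx^2 + (16 + 74·x + 88·x^2 + 226·x^3 + 212·x^4 + 304·x^5 + 12·x^6 + 48·x^7)·Dx^3 + (-3 - 4·x - 8·x^2 + 28·x^3 + 27·x^4 + 36·x^5 + 40·x^6 + 4·x^7 + 8·x^8)·Dx^4  (order 4).
h: a_k = 0, -1, 1, -1, -3/2, -11/5, -17/5, -43/7, …
ICs: h(0) = 0, h′(0) = -1, h′′(0) = 2, h′′′(0) = -6.

f: a_k = -1, -1, -3, -5, -11, -21, -43, -85, …
g: a_k = 0, 3, 0, -1, 0, 3/5, 0, -3/7, …
f+g: L₀ = lclm(L_f,L_g), ord ≤ 1+2.
h=∫₀ˣh₀: take L = L₀·Dx.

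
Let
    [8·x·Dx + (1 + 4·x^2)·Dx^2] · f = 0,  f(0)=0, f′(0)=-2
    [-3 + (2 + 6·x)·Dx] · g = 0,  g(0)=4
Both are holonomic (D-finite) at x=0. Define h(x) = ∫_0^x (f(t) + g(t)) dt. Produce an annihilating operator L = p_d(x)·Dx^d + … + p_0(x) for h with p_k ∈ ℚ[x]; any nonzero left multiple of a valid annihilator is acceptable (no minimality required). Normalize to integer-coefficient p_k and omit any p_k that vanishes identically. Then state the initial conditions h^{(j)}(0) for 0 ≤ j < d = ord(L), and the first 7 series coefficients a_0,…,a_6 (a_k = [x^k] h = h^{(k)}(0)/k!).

L = (-48 - 360·x + 576·x^2 + 864·x^3)·Dx^2 + (-59 - 192·x - 120·x^2 + 2304·x^3 + 3024·x^4)·Dx^3 + (-6 + 14·x + 144·x^2 + 272·x^3 + 672·x^4 + 864·x^5)·Dx^4  (order 4).
h: a_k = 0, 4, 2, -3/2, 113/48, -81/32, 6457/1920, …
ICs: h(0) = 0, h′(0) = 4, h′′(0) = 4, h′′′(0) = -9.

f: a_k = 0, -2, 0, 8/3, 0, -32/5, 0, …
g: a_k = 4, 6, -9/2, 27/4, -405/32, 1701/64, -15309/256, …
f+g: L₀ = lclm(L_f,L_g), ord ≤ 2+1.
h=∫h₀ ⇒ L = L₀·Dx.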